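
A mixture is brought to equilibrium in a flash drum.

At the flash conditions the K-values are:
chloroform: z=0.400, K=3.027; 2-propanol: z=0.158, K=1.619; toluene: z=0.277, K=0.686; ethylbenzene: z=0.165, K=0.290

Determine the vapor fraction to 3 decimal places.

ψ = 0.783

Rachford–Rice: g(ψ) = Σ zᵢ(Kᵢ−1)/(1+ψ(Kᵢ−1)) = 0.
Feasibility: ΣzᵢKᵢ = 1.704, Σzᵢ/Kᵢ = 1.202 — both > 1, two phases present.
Newton–Raphson from ψ = 0.5:
  ψ = 0.500: g = 0.1926, g' = -0.679 → ψ = 0.784
  ψ = 0.784: g = -0.0003, g' = -0.743 → ψ = 0.783
Converged at ψ = 0.783.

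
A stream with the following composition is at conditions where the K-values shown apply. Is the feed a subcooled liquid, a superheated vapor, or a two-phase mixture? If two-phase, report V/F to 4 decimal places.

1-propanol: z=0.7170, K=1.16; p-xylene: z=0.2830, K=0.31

ΣzᵢKᵢ = 0.9194; Σzᵢ/Kᵢ = 1.5310.
Since ΣzᵢKᵢ < 1 the mixture is below its bubble point — single liquid phase.

subcooled liquid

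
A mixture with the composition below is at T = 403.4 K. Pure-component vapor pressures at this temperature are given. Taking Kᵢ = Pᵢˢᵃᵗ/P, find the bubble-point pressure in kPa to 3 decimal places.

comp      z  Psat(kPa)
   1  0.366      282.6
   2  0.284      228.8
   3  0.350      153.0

Pbub = 221.961 kPa

At the bubble point ψ → 0, so ΣzᵢKᵢ = 1 with Kᵢ = Pᵢˢᵃᵗ/P ⇒ P = ΣzᵢPᵢˢᵃᵗ.
P = 0.366·282.6 + 0.284·228.8 + 0.350·153.0 = 221.961 kPa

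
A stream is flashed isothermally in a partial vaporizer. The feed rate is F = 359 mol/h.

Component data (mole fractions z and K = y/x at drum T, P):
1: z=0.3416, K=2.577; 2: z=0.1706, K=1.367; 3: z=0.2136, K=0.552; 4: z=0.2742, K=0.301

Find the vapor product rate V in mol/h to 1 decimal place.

V = 144.8 mol/h

Let ψ = V/F and solve Σ zᵢ(Kᵢ−1)/(1+ψ(Kᵢ−1)) = 0.
Feasibility: ΣzᵢKᵢ = 1.3140, Σzᵢ/Kᵢ = 1.5553 — both > 1, two phases present.
Newton iteration, ψ⁰ = 0.56:
  ψ = 0.5600: g = -0.10468, g' = -0.6935 → ψ = 0.4091
  ψ = 0.4091: g = -0.00368, g' = -0.6583 → ψ = 0.4035
Converged at ψ = 0.4035.
Then V = ψ·F = 0.4035·359 = 144.8 mol/h and L = F − V = 214.2 mol/h.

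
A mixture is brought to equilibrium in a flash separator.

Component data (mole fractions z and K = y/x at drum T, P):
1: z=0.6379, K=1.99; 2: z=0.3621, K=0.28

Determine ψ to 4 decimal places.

ψ = 0.5202

Rachford–Rice: g(ψ) = Σ zᵢ(Kᵢ−1)/(1+ψ(Kᵢ−1)) = 0.
Check two-phase: ΣzᵢKᵢ = 1.3708 > 1 and Σzᵢ/Kᵢ = 1.6138 > 1, so g(0) = 0.3708 > 0 and g(1) = -0.6138 < 0.
Binary case is linear: z₁(K₁−1)(1+ψ(K₂−1)) + z₂(K₂−1)(1+ψ(K₁−1)) = 0
⇒ ψ = [z₁(K₁−1)+z₂(K₂−1)] / [−(K₁−1)(K₂−1)] = 0.37081/0.71280 = 0.5202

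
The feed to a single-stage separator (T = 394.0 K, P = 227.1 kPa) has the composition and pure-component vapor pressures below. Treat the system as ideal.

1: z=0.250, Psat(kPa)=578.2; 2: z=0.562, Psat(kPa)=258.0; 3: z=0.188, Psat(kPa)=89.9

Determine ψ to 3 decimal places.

ψ = 0.855

Raoult's law: Kᵢ = Pᵢˢᵃᵗ/P = Pᵢˢᵃᵗ/227.1.
  K_1 = 578.2/227.1 = 2.54601, K_2 = 258.0/227.1 = 1.13606, K_3 = 89.9/227.1 = 0.39586
Material balance + equilibrium reduce to Σ zᵢ(Kᵢ−1)/(1+ψ(Kᵢ−1)) = 0.
Check two-phase: ΣzᵢKᵢ = 1.349 > 1 and Σzᵢ/Kᵢ = 1.068 > 1, so g(0) = 0.349 > 0 and g(1) = -0.068 < 0.
Newton–Raphson from ψ = 0.5:
  ψ = 0.500: g = 0.1269, g' = -0.340 → ψ = 0.873
  ψ = 0.873: g = -0.0075, g' = -0.424 → ψ = 0.855
Converged at ψ = 0.855.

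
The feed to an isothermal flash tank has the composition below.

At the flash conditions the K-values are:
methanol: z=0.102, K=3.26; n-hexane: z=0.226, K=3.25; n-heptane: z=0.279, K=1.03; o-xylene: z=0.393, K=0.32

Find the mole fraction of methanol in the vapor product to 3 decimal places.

y_methanol = 0.167

Iterate (Newton) starting at ψ = 0.5:
  ψ = 0.500: g = -0.0491, g' = -0.786 → ψ = 0.437
  ψ = 0.437: g = 0.0001, g' = -0.791 → ψ = 0.438
Converged at ψ = 0.438.
Compositions from xᵢ = zᵢ/(1+ψ(Kᵢ−1)), yᵢ = Kᵢxᵢ:
  methanol: x = 0.051, y = 0.167
  n-hexane: x = 0.114, y = 0.370
  n-heptane: x = 0.275, y = 0.284
  o-xylene: x = 0.559, y = 0.179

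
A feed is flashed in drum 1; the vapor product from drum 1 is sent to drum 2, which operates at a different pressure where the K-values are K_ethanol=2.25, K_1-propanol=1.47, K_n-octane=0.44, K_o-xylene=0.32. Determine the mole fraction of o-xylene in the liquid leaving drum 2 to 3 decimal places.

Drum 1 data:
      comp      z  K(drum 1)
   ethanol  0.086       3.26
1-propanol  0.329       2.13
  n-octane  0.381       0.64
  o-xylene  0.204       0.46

x_o-xylene (drum 2) = 0.159

Drum 1:
Let ψ₁ = V/F and solve Σ zᵢ(Kᵢ−1)/(1+ψ₁(Kᵢ−1)) = 0.
g(0) = ΣzᵢKᵢ − 1 = 0.319 and g(1) = 1 − Σzᵢ/Kᵢ = -0.220, so a root lies in (0, 1).
Newton iteration, ψ₁⁰ = 0.5:
  ψ₁ = 0.500: g = 0.0106, g' = -0.453 → ψ₁ = 0.523
  ψ₁ = 0.523: g = 0.0001, g' = -0.449 → ψ₁ = 0.524
Converged at ψ₁ = 0.524.
Drum-1 compositions:
  ethanol: x = 0.039, y = 0.128
  1-propanol: x = 0.207, y = 0.440
  n-octane: x = 0.469, y = 0.300
  o-xylene: x = 0.284, y = 0.131
Drum-2 feed = drum-1 vapor: z₂ = (0.1284, 0.4403, 0.3005, 0.1308).
Drum 2:
Material balance + equilibrium reduce to Σ zᵢ(Kᵢ−1)/(1+ψ₂(Kᵢ−1)) = 0.
Feasibility: ΣzᵢKᵢ = 1.110, Σzᵢ/Kᵢ = 1.448 — both > 1, two phases present.
Newton iteration, ψ₂⁰ = 0.54:
  ψ₂ = 0.540: g = -0.1209, g' = -0.478 → ψ₂ = 0.287
  ψ₂ = 0.287: g = -0.0106, g' = -0.411 → ψ₂ = 0.261
Converged at ψ₂ = 0.261.
  ethanol: x = 0.097, y = 0.218
  1-propanol: x = 0.392, y = 0.576
  n-octane: x = 0.352, y = 0.155
  o-xylene: x = 0.159, y = 0.051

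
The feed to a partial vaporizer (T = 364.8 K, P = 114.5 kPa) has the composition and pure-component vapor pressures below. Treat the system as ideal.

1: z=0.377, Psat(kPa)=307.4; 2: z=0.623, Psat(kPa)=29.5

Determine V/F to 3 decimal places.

Raoult's law: Kᵢ = Pᵢˢᵃᵗ/P = Pᵢˢᵃᵗ/114.5.
  K_1 = 307.4/114.5 = 2.68472, K_2 = 29.5/114.5 = 0.25764
Material balance + equilibrium reduce to Σ zᵢ(Kᵢ−1)/(1+V/F(Kᵢ−1)) = 0.
g(0) = ΣzᵢKᵢ − 1 = 0.173 and g(1) = 1 − Σzᵢ/Kᵢ = -1.559, so a root lies in (0, 1).
Binary case is linear: z₁(K₁−1)(1+V/F(K₂−1)) + z₂(K₂−1)(1+V/F(K₁−1)) = 0
⇒ V/F = [z₁(K₁−1)+z₂(K₂−1)] / [−(K₁−1)(K₂−1)] = 0.1726/1.2507 = 0.138

V/F = 0.138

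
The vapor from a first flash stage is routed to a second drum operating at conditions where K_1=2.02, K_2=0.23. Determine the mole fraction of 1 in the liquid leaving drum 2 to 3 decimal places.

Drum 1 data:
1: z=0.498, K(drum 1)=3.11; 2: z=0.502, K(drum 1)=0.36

x_1 (drum 2) = 0.430

Drum 1:
Iterate (Newton) starting at ψ₁ = 0.38:
  ψ₁ = 0.380: g = 0.1587, g' = -1.042 → ψ₁ = 0.532
  ψ₁ = 0.532: g = 0.0077, g' = -0.965 → ψ₁ = 0.540
Converged at ψ₁ = 0.540.
Drum-1 compositions:
  1: x = 0.233, y = 0.724
  2: x = 0.767, y = 0.276
Drum-2 feed = drum-1 vapor: z₂ = (0.7238, 0.2762).
Drum 2:
Rachford–Rice: g(ψ₂) = Σ zᵢ(Kᵢ−1)/(1+ψ₂(Kᵢ−1)) = 0.
Feasibility: ΣzᵢKᵢ = 1.526, Σzᵢ/Kᵢ = 1.559 — both > 1, two phases present.
Binary case is linear: z₁(K₁−1)(1+ψ₂(K₂−1)) + z₂(K₂−1)(1+ψ₂(K₁−1)) = 0
⇒ ψ₂ = [z₁(K₁−1)+z₂(K₂−1)] / [−(K₁−1)(K₂−1)] = 0.5256/0.7854 = 0.669
  1: x = 0.430, y = 0.869
  2: x = 0.570, y = 0.131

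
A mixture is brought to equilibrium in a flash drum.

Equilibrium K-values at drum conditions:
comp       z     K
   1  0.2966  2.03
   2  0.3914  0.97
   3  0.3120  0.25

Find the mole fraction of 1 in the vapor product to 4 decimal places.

y_1 = 0.5327

Material balance + equilibrium reduce to Σ zᵢ(Kᵢ−1)/(1+V/F(Kᵢ−1)) = 0.
g(0) = ΣzᵢKᵢ − 1 = 0.0598 and g(1) = 1 − Σzᵢ/Kᵢ = -0.7976, so a root lies in (0, 1).
Newton–Raphson from V/F = 0.46:
  V/F = 0.4600: g = -0.16187, g' = -0.5543 → V/F = 0.1680
  V/F = 0.1680: g = -0.01909, g' = -0.4588 → V/F = 0.1264
Converged at V/F = 0.1264.
Compositions from xᵢ = zᵢ/(1+V/F(Kᵢ−1)), yᵢ = Kᵢxᵢ:
  1: x = 0.2624, y = 0.5327
  2: x = 0.3929, y = 0.3811
  3: x = 0.3447, y = 0.0862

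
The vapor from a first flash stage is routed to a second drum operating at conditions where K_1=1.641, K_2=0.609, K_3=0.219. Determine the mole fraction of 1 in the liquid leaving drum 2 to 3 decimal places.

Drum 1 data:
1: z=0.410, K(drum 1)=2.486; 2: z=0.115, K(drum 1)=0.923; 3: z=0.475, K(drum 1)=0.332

x_1 (drum 2) = 0.511

Drum 1:
Rachford–Rice: g(ψ₁) = Σ zᵢ(Kᵢ−1)/(1+ψ₁(Kᵢ−1)) = 0.
Check two-phase: ΣzᵢKᵢ = 1.283 > 1 and Σzᵢ/Kᵢ = 1.720 > 1, so g(0) = 0.283 > 0 and g(1) = -0.720 < 0.
Iterate (Newton) starting at ψ₁ = 0.5:
  ψ₁ = 0.500: g = -0.1361, g' = -0.777 → ψ₁ = 0.325
  ψ₁ = 0.325: g = -0.0033, g' = -0.758 → ψ₁ = 0.320
Converged at ψ₁ = 0.320.
Drum-1 compositions:
  1: x = 0.278, y = 0.691
  2: x = 0.118, y = 0.109
  3: x = 0.604, y = 0.201
Drum-2 feed = drum-1 vapor: z₂ = (0.6905, 0.1088, 0.2006).
Drum 2:
Material balance + equilibrium reduce to Σ zᵢ(Kᵢ−1)/(1+ψ₂(Kᵢ−1)) = 0.
Check two-phase: ΣzᵢKᵢ = 1.243 > 1 and Σzᵢ/Kᵢ = 1.516 > 1, so g(0) = 0.243 > 0 and g(1) = -0.516 < 0.
Newton–Raphson from ψ₂ = 0.62:
  ψ₂ = 0.620: g = -0.0432, g' = -0.634 → ψ₂ = 0.552
  ψ₂ = 0.552: g = -0.0027, g' = -0.560 → ψ₂ = 0.547
Converged at ψ₂ = 0.547.
  1: x = 0.511, y = 0.839
  2: x = 0.138, y = 0.084
  3: x = 0.350, y = 0.077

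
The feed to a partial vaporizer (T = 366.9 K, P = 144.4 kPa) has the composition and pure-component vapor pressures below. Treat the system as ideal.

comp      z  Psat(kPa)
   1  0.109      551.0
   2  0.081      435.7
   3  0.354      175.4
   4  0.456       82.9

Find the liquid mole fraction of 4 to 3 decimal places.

Raoult's law: Kᵢ = Pᵢˢᵃᵗ/P = Pᵢˢᵃᵗ/144.4.
  K_1 = 551.0/144.4 = 3.81579, K_2 = 435.7/144.4 = 3.01731, K_3 = 175.4/144.4 = 1.21468, K_4 = 82.9/144.4 = 0.57410
Newton–Raphson from ψ = 0.5:
  ψ = 0.500: g = 0.0307, g' = -0.378 → ψ = 0.581
  ψ = 0.581: g = 0.0011, g' = -0.353 → ψ = 0.584
Converged at ψ = 0.584.
Compositions from xᵢ = zᵢ/(1+ψ(Kᵢ−1)), yᵢ = Kᵢxᵢ:
  1: x = 0.041, y = 0.157
  2: x = 0.037, y = 0.112
  3: x = 0.315, y = 0.382
  4: x = 0.607, y = 0.349

x_4 = 0.607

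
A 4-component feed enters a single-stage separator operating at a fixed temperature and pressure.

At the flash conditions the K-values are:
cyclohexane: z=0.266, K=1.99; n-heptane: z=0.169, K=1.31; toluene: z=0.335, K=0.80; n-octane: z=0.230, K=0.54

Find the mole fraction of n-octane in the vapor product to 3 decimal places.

Newton–Raphson from ψ = 0.5:
  ψ = 0.500: g = 0.0097, g' = -0.227 → ψ = 0.542
  ψ = 0.542: g = 0.0000, g' = -0.226 → ψ = 0.543
Converged at ψ = 0.543.
Compositions from xᵢ = zᵢ/(1+ψ(Kᵢ−1)), yᵢ = Kᵢxᵢ:
  cyclohexane: x = 0.173, y = 0.344
  n-heptane: x = 0.145, y = 0.190
  toluene: x = 0.376, y = 0.301
  n-octane: x = 0.307, y = 0.166

y_n-octane = 0.166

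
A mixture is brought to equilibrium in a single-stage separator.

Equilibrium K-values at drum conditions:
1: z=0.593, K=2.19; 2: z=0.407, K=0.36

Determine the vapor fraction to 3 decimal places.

Rachford–Rice: g(ψ) = Σ zᵢ(Kᵢ−1)/(1+ψ(Kᵢ−1)) = 0.
Feasibility: ΣzᵢKᵢ = 1.445, Σzᵢ/Kᵢ = 1.401 — both > 1, two phases present.
Binary case is linear: z₁(K₁−1)(1+ψ(K₂−1)) + z₂(K₂−1)(1+ψ(K₁−1)) = 0
⇒ ψ = [z₁(K₁−1)+z₂(K₂−1)] / [−(K₁−1)(K₂−1)] = 0.4452/0.7616 = 0.585

ψ = 0.585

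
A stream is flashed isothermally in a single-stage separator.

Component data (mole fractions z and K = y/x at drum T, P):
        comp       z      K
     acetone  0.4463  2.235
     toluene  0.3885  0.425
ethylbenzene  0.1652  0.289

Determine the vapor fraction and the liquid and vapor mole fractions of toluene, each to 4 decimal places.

Rachford–Rice: g(ψ) = Σ zᵢ(Kᵢ−1)/(1+ψ(Kᵢ−1)) = 0.
Feasibility: ΣzᵢKᵢ = 1.2103, Σzᵢ/Kᵢ = 1.6854 — both > 1, two phases present.
Newton iteration, ψ⁰ = 0.55:
  ψ = 0.5500: g = -0.19136, g' = -0.7414 → ψ = 0.2919
  ψ = 0.2919: g = -0.01151, g' = -0.6862 → ψ = 0.2751
Converged at ψ = 0.2751.
Compositions from xᵢ = zᵢ/(1+ψ(Kᵢ−1)), yᵢ = Kᵢxᵢ:
  acetone: x = 0.3331, y = 0.7445
  toluene: x = 0.4615, y = 0.1961
  ethylbenzene: x = 0.2054, y = 0.0594

ψ = 0.2751, x_toluene = 0.4615, y_toluene = 0.1961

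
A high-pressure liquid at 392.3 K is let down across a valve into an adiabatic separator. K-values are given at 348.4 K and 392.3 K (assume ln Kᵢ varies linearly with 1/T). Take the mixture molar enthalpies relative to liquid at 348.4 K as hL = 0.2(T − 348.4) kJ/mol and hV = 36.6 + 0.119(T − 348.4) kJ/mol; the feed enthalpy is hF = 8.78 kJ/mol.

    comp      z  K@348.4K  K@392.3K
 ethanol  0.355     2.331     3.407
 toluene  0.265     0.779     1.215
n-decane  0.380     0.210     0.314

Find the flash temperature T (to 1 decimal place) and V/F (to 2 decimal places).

T = 354.4 K, V/F = 0.21

Adiabatic flash: solve Rachford–Rice at each trial T, then check hF = ψ·hV(T) + (1−ψ)·hL(T).
  T = 348.4 K: K = (2.331, 0.779, 0.210), RR gives ψ = 0.140, H_out = 5.140 kJ/mol
  T = 392.3 K: K = (3.407, 1.215, 0.314), RR gives ψ = 0.550, H_out = 26.955 kJ/mol
  T = 370.4 K: K = (2.851, 0.986, 0.260), RR gives ψ = 0.369, H_out = 17.246 kJ/mol
  T = 359.4 K: K = (2.586, 0.880, 0.234), RR gives ψ = 0.263, H_out = 11.597 kJ/mol
  T = 353.9 K: K = (2.457, 0.829, 0.222), RR gives ψ = 0.204, H_out = 8.490 kJ/mol
  T = 356.6 K: K = (2.520, 0.854, 0.228), RR gives ψ = 0.234, H_out = 10.043 kJ/mol
  T = 355.2 K: K = (2.487, 0.841, 0.225), RR gives ψ = 0.219, H_out = 9.244 kJ/mol
Linear interpolation between T = 353.9 (H_out = 8.490) and T = 355.2 (H_out = 9.244) on hF = 8.78 gives T ≈ 354.4 K, at which ψ = 0.21.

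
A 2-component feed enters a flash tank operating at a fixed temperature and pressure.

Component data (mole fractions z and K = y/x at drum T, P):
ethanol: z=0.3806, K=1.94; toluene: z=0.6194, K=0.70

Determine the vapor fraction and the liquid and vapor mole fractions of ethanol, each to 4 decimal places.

ψ = 0.6097, x_ethanol = 0.2419, y_ethanol = 0.4694

Material balance + equilibrium reduce to Σ zᵢ(Kᵢ−1)/(1+ψ(Kᵢ−1)) = 0.
Feasibility: ΣzᵢKᵢ = 1.1719, Σzᵢ/Kᵢ = 1.0810 — both > 1, two phases present.
Binary case is linear: z₁(K₁−1)(1+ψ(K₂−1)) + z₂(K₂−1)(1+ψ(K₁−1)) = 0
⇒ ψ = [z₁(K₁−1)+z₂(K₂−1)] / [−(K₁−1)(K₂−1)] = 0.17194/0.28200 = 0.6097
Compositions from xᵢ = zᵢ/(1+ψ(Kᵢ−1)), yᵢ = Kᵢxᵢ:
  ethanol: x = 0.2419, y = 0.4694
  toluene: x = 0.7581, y = 0.5306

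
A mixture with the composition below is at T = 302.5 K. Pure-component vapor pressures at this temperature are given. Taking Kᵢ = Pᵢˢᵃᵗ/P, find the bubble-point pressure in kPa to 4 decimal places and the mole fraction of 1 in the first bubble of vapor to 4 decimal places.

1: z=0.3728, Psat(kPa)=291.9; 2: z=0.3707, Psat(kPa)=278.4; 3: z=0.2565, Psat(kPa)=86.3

At the bubble point ψ → 0, so ΣzᵢKᵢ = 1 with Kᵢ = Pᵢˢᵃᵗ/P ⇒ P = ΣzᵢPᵢˢᵃᵗ.
P = 0.3728·291.9 + 0.3707·278.4 + 0.2565·86.3 = 234.1591 kPa
yᵢ = zᵢPᵢˢᵃᵗ/P ⇒ y_1 = 0.3728·291.9/234.1591 = 0.4647

Pbub = 234.1591 kPa, y_1 = 0.4647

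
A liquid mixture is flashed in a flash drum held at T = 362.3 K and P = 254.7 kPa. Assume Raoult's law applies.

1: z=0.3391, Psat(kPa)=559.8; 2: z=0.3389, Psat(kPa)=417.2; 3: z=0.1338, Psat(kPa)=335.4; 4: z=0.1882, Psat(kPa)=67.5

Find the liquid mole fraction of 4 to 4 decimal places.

x_4 = 0.5083

Raoult's law: Kᵢ = Pᵢˢᵃᵗ/P = Pᵢˢᵃᵗ/254.7.
  K_1 = 559.8/254.7 = 2.197880, K_2 = 417.2/254.7 = 1.638005, K_3 = 335.4/254.7 = 1.316843, K_4 = 67.5/254.7 = 0.265018
Let ψ = V/F and solve Σ zᵢ(Kᵢ−1)/(1+ψ(Kᵢ−1)) = 0.
Feasibility: ΣzᵢKᵢ = 1.5265, Σzᵢ/Kᵢ = 1.1729 — both > 1, two phases present.
Iterate (Newton) starting at ψ = 0.55:
  ψ = 0.5500: g = 0.20885, g' = -0.5486 → ψ = 0.9307
  ψ = 0.9307: g = -0.07732, g' = -1.1895 → ψ = 0.8657
  ψ = 0.8657: g = -0.00832, g' = -0.9512 → ψ = 0.8569
  ψ = 0.8569: g = -0.00011, g' = -0.9264 → ψ = 0.8568
Converged at ψ = 0.8568.
Compositions from xᵢ = zᵢ/(1+ψ(Kᵢ−1)), yᵢ = Kᵢxᵢ:
  1: x = 0.1673, y = 0.3678
  2: x = 0.2191, y = 0.3589
  3: x = 0.1052, y = 0.1386
  4: x = 0.5083, y = 0.1347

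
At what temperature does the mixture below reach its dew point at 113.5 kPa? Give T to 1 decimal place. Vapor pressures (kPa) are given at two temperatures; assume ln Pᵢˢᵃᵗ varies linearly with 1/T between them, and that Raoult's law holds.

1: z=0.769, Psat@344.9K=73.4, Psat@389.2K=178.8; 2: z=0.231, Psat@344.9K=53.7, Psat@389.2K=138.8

T = 368.8 K

Dew-point temperature: Σzᵢ·P/Pᵢˢᵃᵗ(T) = 1. Interpolate ln Pᵢˢᵃᵗ = aᵢ + bᵢ/T.
  T = 344.9 K: ΣzᵢP/Pᵢˢᵃᵗ = 1.6774
  T = 389.2 K: ΣzᵢP/Pᵢˢᵃᵗ = 0.6770
  T = 367.0 K: ΣzᵢP/Pᵢˢᵃᵗ = 1.0379
  T = 378.1 K: ΣzᵢP/Pᵢˢᵃᵗ = 0.8330
  T = 372.6 K: ΣzᵢP/Pᵢˢᵃᵗ = 0.9274
  T = 369.8 K: ΣzᵢP/Pᵢˢᵃᵗ = 0.9806
  T = 368.4 K: ΣzᵢP/Pᵢˢᵃᵗ = 1.0087
Interpolating between 368.4 K and 369.8 K gives T ≈ 368.8 K.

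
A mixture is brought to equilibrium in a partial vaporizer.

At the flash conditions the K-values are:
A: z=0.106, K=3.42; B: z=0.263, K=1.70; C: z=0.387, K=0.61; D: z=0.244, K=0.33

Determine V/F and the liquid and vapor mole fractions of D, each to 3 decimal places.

V/F = 0.170, x_D = 0.275, y_D = 0.091

Rachford–Rice: g(V/F) = Σ zᵢ(Kᵢ−1)/(1+V/F(Kᵢ−1)) = 0.
Check two-phase: ΣzᵢKᵢ = 1.126 > 1 and Σzᵢ/Kᵢ = 1.560 > 1, so g(0) = 0.126 > 0 and g(1) = -0.560 < 0.
Newton iteration, V/F⁰ = 0.49:
  V/F = 0.490: g = -0.1755, g' = -0.534 → V/F = 0.161
  V/F = 0.161: g = 0.0055, g' = -0.630 → V/F = 0.170
Converged at V/F = 0.170.
Compositions from xᵢ = zᵢ/(1+V/F(Kᵢ−1)), yᵢ = Kᵢxᵢ:
  A: x = 0.075, y = 0.257
  B: x = 0.235, y = 0.400
  C: x = 0.415, y = 0.253
  D: x = 0.275, y = 0.091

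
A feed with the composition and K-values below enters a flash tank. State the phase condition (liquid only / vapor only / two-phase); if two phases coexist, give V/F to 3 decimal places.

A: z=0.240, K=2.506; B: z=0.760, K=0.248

liquid only

ΣzᵢKᵢ = 0.790; Σzᵢ/Kᵢ = 3.160.
Since ΣzᵢKᵢ < 1 the mixture is below its bubble point — single liquid phase.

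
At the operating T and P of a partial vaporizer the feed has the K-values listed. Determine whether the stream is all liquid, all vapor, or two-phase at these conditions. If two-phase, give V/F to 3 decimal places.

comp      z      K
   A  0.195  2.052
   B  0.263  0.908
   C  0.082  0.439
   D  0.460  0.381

ΣzᵢKᵢ = 0.850; Σzᵢ/Kᵢ = 1.779.
Since ΣzᵢKᵢ < 1 the mixture is below its bubble point — single liquid phase.

all liquid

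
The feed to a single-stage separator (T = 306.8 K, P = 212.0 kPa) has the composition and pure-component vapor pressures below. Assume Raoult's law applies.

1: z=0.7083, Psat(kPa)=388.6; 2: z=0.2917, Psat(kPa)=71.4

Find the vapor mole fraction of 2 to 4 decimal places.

Raoult's law: Kᵢ = Pᵢˢᵃᵗ/P = Pᵢˢᵃᵗ/212.0.
  K_1 = 388.6/212.0 = 1.833019, K_2 = 71.4/212.0 = 0.336792
Newton iteration, ψ⁰ = 0.5:
  ψ = 0.5000: g = 0.12710, g' = -0.5321 → ψ = 0.7388
  ψ = 0.7388: g = -0.01410, g' = -0.6816 → ψ = 0.7182
  ψ = 0.7182: g = -0.00023, g' = -0.6602 → ψ = 0.7178
Converged at ψ = 0.7178.
Compositions from xᵢ = zᵢ/(1+ψ(Kᵢ−1)), yᵢ = Kᵢxᵢ:
  1: x = 0.4433, y = 0.8125
  2: x = 0.5567, y = 0.1875

y_2 = 0.1875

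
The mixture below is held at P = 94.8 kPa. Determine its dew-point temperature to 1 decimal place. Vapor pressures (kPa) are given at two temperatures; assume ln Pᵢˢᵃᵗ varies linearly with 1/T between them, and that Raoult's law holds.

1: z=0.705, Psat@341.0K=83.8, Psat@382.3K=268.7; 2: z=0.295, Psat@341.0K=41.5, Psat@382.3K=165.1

T = 352.7 K

Dew-point temperature: Σzᵢ·P/Pᵢˢᵃᵗ(T) = 1. Interpolate ln Pᵢˢᵃᵗ = aᵢ + bᵢ/T.
  T = 341.0 K: ΣzᵢP/Pᵢˢᵃᵗ = 1.4714
  T = 382.3 K: ΣzᵢP/Pᵢˢᵃᵗ = 0.4181
  T = 361.6 K: ΣzᵢP/Pᵢˢᵃᵗ = 0.7568
  T = 351.3 K: ΣzᵢP/Pᵢˢᵃᵗ = 1.0446
  T = 356.5 K: ΣzᵢP/Pᵢˢᵃᵗ = 0.8856
  T = 353.9 K: ΣzᵢP/Pᵢˢᵃᵗ = 0.9612
Interpolating between 351.3 K and 353.9 K gives T ≈ 352.7 K.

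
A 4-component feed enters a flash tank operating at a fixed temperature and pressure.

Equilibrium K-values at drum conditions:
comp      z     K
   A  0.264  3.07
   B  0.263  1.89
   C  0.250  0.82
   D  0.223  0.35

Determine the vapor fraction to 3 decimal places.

Newton–Raphson from ψ = 0.5:
  ψ = 0.500: g = 0.1663, g' = -0.589 → ψ = 0.782
  ψ = 0.782: g = -0.0006, g' = -0.638 → ψ = 0.781
Converged at ψ = 0.781.

ψ = 0.781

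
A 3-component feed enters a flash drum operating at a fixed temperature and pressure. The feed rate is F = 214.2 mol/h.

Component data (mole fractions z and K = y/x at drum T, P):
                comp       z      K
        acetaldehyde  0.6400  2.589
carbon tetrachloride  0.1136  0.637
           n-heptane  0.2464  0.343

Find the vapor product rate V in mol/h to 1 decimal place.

Let β = V/F and solve Σ zᵢ(Kᵢ−1)/(1+β(Kᵢ−1)) = 0.
g(0) = ΣzᵢKᵢ − 1 = 0.8138 and g(1) = 1 − Σzᵢ/Kᵢ = -0.1439, so a root lies in (0, 1).
Newton–Raphson from β = 0.5:
  β = 0.5000: g = 0.27525, g' = -0.7600 → β = 0.8622
  β = 0.8622: g = -0.00430, g' = -0.8852 → β = 0.8573
Converged at β = 0.8573.
Then V = β·F = 0.8573·214.2 = 183.6 mol/h and L = F − V = 30.6 mol/h.

V = 183.6 mol/h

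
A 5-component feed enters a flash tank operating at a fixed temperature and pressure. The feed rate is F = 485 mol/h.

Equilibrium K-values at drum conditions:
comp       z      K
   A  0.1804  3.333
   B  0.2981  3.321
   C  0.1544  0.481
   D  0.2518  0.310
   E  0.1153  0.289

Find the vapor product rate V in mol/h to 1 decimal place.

Let β = V/F and solve Σ zᵢ(Kᵢ−1)/(1+β(Kᵢ−1)) = 0.
g(0) = ΣzᵢKᵢ − 1 = 0.7769 and g(1) = 1 − Σzᵢ/Kᵢ = -0.6761, so a root lies in (0, 1).
Newton–Raphson from β = 0.5:
  β = 0.5000: g = 0.01384, g' = -1.0488 → β = 0.5132
Converged at β = 0.5132.
Then V = β·F = 0.5132·485 = 248.9 mol/h and L = F − V = 236.1 mol/h.

V = 248.9 mol/h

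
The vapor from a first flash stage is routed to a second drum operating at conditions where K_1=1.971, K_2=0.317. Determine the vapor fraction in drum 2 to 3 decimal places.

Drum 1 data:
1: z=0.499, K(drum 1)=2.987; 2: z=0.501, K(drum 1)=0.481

Drum 1:
Material balance + equilibrium reduce to Σ zᵢ(Kᵢ−1)/(1+ψ₁(Kᵢ−1)) = 0.
g(0) = ΣzᵢKᵢ − 1 = 0.731 and g(1) = 1 − Σzᵢ/Kᵢ = -0.209, so a root lies in (0, 1).
Binary case is linear: z₁(K₁−1)(1+ψ₁(K₂−1)) + z₂(K₂−1)(1+ψ₁(K₁−1)) = 0
⇒ ψ₁ = [z₁(K₁−1)+z₂(K₂−1)] / [−(K₁−1)(K₂−1)] = 0.7315/1.0313 = 0.709
Drum-1 compositions:
  1: x = 0.207, y = 0.619
  2: x = 0.793, y = 0.381
Drum-2 feed = drum-1 vapor: z₂ = (0.6186, 0.3814).
Drum 2:
Let ψ₂ = V/F and solve Σ zᵢ(Kᵢ−1)/(1+ψ₂(Kᵢ−1)) = 0.
Check two-phase: ΣzᵢKᵢ = 1.340 > 1 and Σzᵢ/Kᵢ = 1.517 > 1, so g(0) = 0.340 > 0 and g(1) = -0.517 < 0.
Newton iteration, ψ₂⁰ = 0.5:
  ψ₂ = 0.500: g = 0.0088, g' = -0.675 → ψ₂ = 0.513
Converged at ψ₂ = 0.513.
  1: x = 0.413, y = 0.814
  2: x = 0.587, y = 0.186

V/F (drum 2) = 0.513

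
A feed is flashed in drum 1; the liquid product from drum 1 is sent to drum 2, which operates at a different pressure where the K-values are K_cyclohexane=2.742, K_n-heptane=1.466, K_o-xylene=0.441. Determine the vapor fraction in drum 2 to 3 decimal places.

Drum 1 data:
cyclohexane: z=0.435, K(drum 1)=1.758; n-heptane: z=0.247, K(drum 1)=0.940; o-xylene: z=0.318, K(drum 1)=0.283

Drum 1:
Newton–Raphson from ψ₁ = 0.54:
  ψ₁ = 0.540: g = -0.1534, g' = -0.562 → ψ₁ = 0.267
  ψ₁ = 0.267: g = -0.0229, g' = -0.424 → ψ₁ = 0.213
  ψ₁ = 0.213: g = -0.0003, g' = -0.414 → ψ₁ = 0.212
Converged at ψ₁ = 0.212.
Drum-1 compositions:
  cyclohexane: x = 0.375, y = 0.659
  n-heptane: x = 0.250, y = 0.235
  o-xylene: x = 0.375, y = 0.106
Drum-2 feed = drum-1 liquid: z₂ = (0.3747, 0.2502, 0.3751).
Drum 2:
Rachford–Rice: g(ψ₂) = Σ zᵢ(Kᵢ−1)/(1+ψ₂(Kᵢ−1)) = 0.
g(0) = ΣzᵢKᵢ − 1 = 0.560 and g(1) = 1 − Σzᵢ/Kᵢ = -0.158, so a root lies in (0, 1).
Newton iteration, ψ₂⁰ = 0.38:
  ψ₂ = 0.380: g = 0.2255, g' = -0.640 → ψ₂ = 0.732
  ψ₂ = 0.732: g = 0.0186, g' = -0.586 → ψ₂ = 0.764
Converged at ψ₂ = 0.764.
  cyclohexane: x = 0.161, y = 0.441
  n-heptane: x = 0.185, y = 0.270
  o-xylene: x = 0.655, y = 0.289

V/F (drum 2) = 0.764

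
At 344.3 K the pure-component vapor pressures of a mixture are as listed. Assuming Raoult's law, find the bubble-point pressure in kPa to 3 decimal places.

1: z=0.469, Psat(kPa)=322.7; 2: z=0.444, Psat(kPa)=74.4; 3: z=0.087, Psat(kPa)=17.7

Pbub = 185.920 kPa

At the bubble point ψ → 0, so ΣzᵢKᵢ = 1 with Kᵢ = Pᵢˢᵃᵗ/P ⇒ P = ΣzᵢPᵢˢᵃᵗ.
P = 0.469·322.7 + 0.444·74.4 + 0.087·17.7 = 185.920 kPa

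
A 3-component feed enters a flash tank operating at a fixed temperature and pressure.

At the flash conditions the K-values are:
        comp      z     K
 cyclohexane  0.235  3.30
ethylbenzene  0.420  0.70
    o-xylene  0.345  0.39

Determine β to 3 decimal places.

β = 0.196

Rachford–Rice: g(β) = Σ zᵢ(Kᵢ−1)/(1+β(Kᵢ−1)) = 0.
Feasibility: ΣzᵢKᵢ = 1.204, Σzᵢ/Kᵢ = 1.556 — both > 1, two phases present.
Newton iteration, β⁰ = 0.5:
  β = 0.500: g = -0.1996, g' = -0.587 → β = 0.160
  β = 0.160: g = 0.0296, g' = -0.864 → β = 0.194
  β = 0.194: g = 0.0011, g' = -0.802 → β = 0.196
Converged at β = 0.196.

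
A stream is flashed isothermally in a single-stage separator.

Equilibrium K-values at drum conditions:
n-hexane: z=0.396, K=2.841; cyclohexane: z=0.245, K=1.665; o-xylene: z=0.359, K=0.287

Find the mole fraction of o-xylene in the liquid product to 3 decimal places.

x_o-xylene = 0.641

Newton iteration, ψ⁰ = 0.5:
  ψ = 0.500: g = 0.1041, g' = -0.866 → ψ = 0.620
  ψ = 0.620: g = -0.0032, g' = -0.934 → ψ = 0.617
Converged at ψ = 0.617.
Compositions from xᵢ = zᵢ/(1+ψ(Kᵢ−1)), yᵢ = Kᵢxᵢ:
  n-hexane: x = 0.185, y = 0.527
  cyclohexane: x = 0.174, y = 0.289
  o-xylene: x = 0.641, y = 0.184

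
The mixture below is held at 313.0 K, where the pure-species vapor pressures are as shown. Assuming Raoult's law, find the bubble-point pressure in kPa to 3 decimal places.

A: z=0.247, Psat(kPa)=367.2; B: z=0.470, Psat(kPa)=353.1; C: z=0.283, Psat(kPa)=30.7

Pbub = 265.344 kPa

At the bubble point ψ → 0, so ΣzᵢKᵢ = 1 with Kᵢ = Pᵢˢᵃᵗ/P ⇒ P = ΣzᵢPᵢˢᵃᵗ.
P = 0.247·367.2 + 0.470·353.1 + 0.283·30.7 = 265.344 kPa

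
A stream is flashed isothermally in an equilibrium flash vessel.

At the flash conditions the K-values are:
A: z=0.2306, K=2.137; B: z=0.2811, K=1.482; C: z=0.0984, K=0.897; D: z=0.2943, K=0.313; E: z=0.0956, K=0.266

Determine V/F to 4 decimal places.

Iterate (Newton) starting at V/F = 0.5:
  V/F = 0.5000: g = -0.15317, g' = -0.6156 → V/F = 0.2512
  V/F = 0.2512: g = -0.01597, g' = -0.5137 → V/F = 0.2201
  V/F = 0.2201: g = -0.00004, g' = -0.5112 → V/F = 0.2200
Converged at V/F = 0.2200.

V/F = 0.2200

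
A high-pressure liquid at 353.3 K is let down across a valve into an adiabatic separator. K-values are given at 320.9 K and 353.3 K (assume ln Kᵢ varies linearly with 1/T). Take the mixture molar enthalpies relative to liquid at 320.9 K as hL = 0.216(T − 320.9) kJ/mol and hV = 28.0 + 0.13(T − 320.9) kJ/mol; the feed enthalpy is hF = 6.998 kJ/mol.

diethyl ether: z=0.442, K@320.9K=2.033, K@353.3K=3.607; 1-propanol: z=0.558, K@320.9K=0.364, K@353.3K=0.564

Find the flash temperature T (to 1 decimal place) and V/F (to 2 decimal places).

T = 323.9 K, V/F = 0.23

Adiabatic flash: solve Rachford–Rice at each trial T, then check hF = ψ·hV(T) + (1−ψ)·hL(T).
  T = 320.9 K: K = (2.033, 0.364), RR gives ψ = 0.155, H_out = 4.334 kJ/mol
  T = 353.3 K: K = (3.607, 0.564), RR gives ψ = 0.800, H_out = 27.162 kJ/mol
  T = 337.1 K: K = (2.746, 0.458), RR gives ψ = 0.496, H_out = 16.687 kJ/mol
  T = 329.0 K: K = (2.371, 0.409), RR gives ψ = 0.341, H_out = 11.073 kJ/mol
  T = 324.9 K: K = (2.196, 0.386), RR gives ψ = 0.253, H_out = 7.867 kJ/mol
  T = 322.9 K: K = (2.113, 0.375), RR gives ψ = 0.206, H_out = 6.162 kJ/mol
Linear interpolation between T = 322.9 (H_out = 6.162) and T = 324.9 (H_out = 7.867) on hF = 6.998 gives T ≈ 323.9 K, at which ψ = 0.23.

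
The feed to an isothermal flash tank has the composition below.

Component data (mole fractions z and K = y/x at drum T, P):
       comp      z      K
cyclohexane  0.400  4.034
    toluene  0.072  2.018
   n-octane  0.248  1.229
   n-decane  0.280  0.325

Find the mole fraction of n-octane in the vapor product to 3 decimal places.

Iterate (Newton) starting at V/F = 0.44:
  V/F = 0.440: g = 0.3531, g' = -0.980 → V/F = 0.800
  V/F = 0.800: g = 0.0313, g' = -0.949 → V/F = 0.833
Converged at V/F = 0.833.
Compositions from xᵢ = zᵢ/(1+V/F(Kᵢ−1)), yᵢ = Kᵢxᵢ:
  cyclohexane: x = 0.113, y = 0.458
  toluene: x = 0.039, y = 0.079
  n-octane: x = 0.208, y = 0.256
  n-decane: x = 0.639, y = 0.208

y_n-octane = 0.256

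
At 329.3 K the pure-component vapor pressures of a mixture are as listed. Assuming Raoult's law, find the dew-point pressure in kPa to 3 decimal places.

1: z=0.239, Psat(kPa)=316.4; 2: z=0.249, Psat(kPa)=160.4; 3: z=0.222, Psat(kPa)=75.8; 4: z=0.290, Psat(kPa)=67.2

Pdew = 104.690 kPa

At the dew point ψ → 1, so Σzᵢ/Kᵢ = 1 with Kᵢ = Pᵢˢᵃᵗ/P ⇒ 1/P = Σzᵢ/Pᵢˢᵃᵗ.
1/P = 0.239/316.4 + 0.249/160.4 + 0.222/75.8 + 0.290/67.2 = 0.009552 ⇒ P = 104.690 kPa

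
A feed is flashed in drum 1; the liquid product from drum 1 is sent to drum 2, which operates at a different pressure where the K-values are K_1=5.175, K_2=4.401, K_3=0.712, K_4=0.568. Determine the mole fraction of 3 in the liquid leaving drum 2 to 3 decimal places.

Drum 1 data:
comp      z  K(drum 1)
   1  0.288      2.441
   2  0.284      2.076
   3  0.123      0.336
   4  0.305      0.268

Drum 1:
Rachford–Rice: g(ψ₁) = Σ zᵢ(Kᵢ−1)/(1+ψ₁(Kᵢ−1)) = 0.
Check two-phase: ΣzᵢKᵢ = 1.416 > 1 and Σzᵢ/Kᵢ = 1.759 > 1, so g(0) = 0.416 > 0 and g(1) = -0.759 < 0.
Iterate (Newton) starting at ψ₁ = 0.5:
  ψ₁ = 0.500: g = -0.0345, g' = -0.869 → ψ₁ = 0.460
Converged at ψ₁ = 0.460.
Drum-1 compositions:
  1: x = 0.173, y = 0.423
  2: x = 0.190, y = 0.394
  3: x = 0.177, y = 0.059
  4: x = 0.460, y = 0.123
Drum-2 feed = drum-1 liquid: z₂ = (0.1732, 0.1900, 0.1770, 0.4597).
Drum 2:
Let ψ₂ = V/F and solve Σ zᵢ(Kᵢ−1)/(1+ψ₂(Kᵢ−1)) = 0.
Feasibility: ΣzᵢKᵢ = 2.120, Σzᵢ/Kᵢ = 1.135 — both > 1, two phases present.
Iterate (Newton) starting at ψ₂ = 0.5:
  ψ₂ = 0.500: g = 0.1607, g' = -0.778 → ψ₂ = 0.707
  ψ₂ = 0.707: g = 0.0231, g' = -0.584 → ψ₂ = 0.746
  ψ₂ = 0.746: g = 0.0004, g' = -0.565 → ψ₂ = 0.747
Converged at ψ₂ = 0.747.
  1: x = 0.042, y = 0.218
  2: x = 0.054, y = 0.236
  3: x = 0.226, y = 0.161
  4: x = 0.679, y = 0.385

x_3 (drum 2) = 0.226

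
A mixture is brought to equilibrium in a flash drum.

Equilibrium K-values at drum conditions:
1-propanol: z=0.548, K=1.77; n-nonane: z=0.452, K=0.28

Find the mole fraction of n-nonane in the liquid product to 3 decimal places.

Material balance + equilibrium reduce to Σ zᵢ(Kᵢ−1)/(1+ψ(Kᵢ−1)) = 0.
g(0) = ΣzᵢKᵢ − 1 = 0.097 and g(1) = 1 − Σzᵢ/Kᵢ = -0.924, so a root lies in (0, 1).
Newton iteration, ψ⁰ = 0.69:
  ψ = 0.690: g = -0.3712, g' = -1.064 → ψ = 0.341
  ψ = 0.341: g = -0.0972, g' = -0.616 → ψ = 0.183
  ψ = 0.183: g = -0.0051, g' = -0.560 → ψ = 0.174
Converged at ψ = 0.174.
Compositions from xᵢ = zᵢ/(1+ψ(Kᵢ−1)), yᵢ = Kᵢxᵢ:
  1-propanol: x = 0.483, y = 0.855
  n-nonane: x = 0.517, y = 0.145

x_n-nonane = 0.517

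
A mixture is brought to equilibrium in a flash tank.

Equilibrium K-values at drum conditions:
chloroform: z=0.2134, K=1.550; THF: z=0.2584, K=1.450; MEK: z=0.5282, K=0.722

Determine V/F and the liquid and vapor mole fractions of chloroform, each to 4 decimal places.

V/F = 0.6280, x_chloroform = 0.1586, y_chloroform = 0.2459

Material balance + equilibrium reduce to Σ zᵢ(Kᵢ−1)/(1+V/F(Kᵢ−1)) = 0.
g(0) = ΣzᵢKᵢ − 1 = 0.0868 and g(1) = 1 − Σzᵢ/Kᵢ = -0.0475, so a root lies in (0, 1).
Newton–Raphson from V/F = 0.5:
  V/F = 0.5000: g = 0.01643, g' = -0.1296 → V/F = 0.6267
  V/F = 0.6267: g = 0.00016, g' = -0.1274 → V/F = 0.6280
Converged at V/F = 0.6280.
Compositions from xᵢ = zᵢ/(1+V/F(Kᵢ−1)), yᵢ = Kᵢxᵢ:
  chloroform: x = 0.1586, y = 0.2459
  THF: x = 0.2015, y = 0.2921
  MEK: x = 0.6399, y = 0.4620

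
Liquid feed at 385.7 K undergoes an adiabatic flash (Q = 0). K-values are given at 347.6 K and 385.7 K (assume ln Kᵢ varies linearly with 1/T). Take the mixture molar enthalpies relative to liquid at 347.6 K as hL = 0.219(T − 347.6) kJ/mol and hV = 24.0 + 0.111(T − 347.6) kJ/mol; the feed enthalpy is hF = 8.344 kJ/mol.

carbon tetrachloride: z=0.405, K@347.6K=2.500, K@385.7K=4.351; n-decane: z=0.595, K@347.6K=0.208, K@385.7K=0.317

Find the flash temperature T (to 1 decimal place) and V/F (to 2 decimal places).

Adiabatic flash: solve Rachford–Rice at each trial T, then check hF = ψ·hV(T) + (1−ψ)·hL(T).
  T = 347.6 K: K = (2.500, 0.208), RR gives ψ = 0.115, H_out = 2.753 kJ/mol
  T = 385.7 K: K = (4.351, 0.317), RR gives ψ = 0.415, H_out = 16.604 kJ/mol
  T = 366.6 K: K = (3.343, 0.259), RR gives ψ = 0.293, H_out = 10.592 kJ/mol
  T = 357.1 K: K = (2.902, 0.233), RR gives ψ = 0.215, H_out = 7.026 kJ/mol
  T = 361.9 K: K = (3.120, 0.246), RR gives ψ = 0.257, H_out = 8.895 kJ/mol
  T = 359.5 K: K = (3.010, 0.240), RR gives ψ = 0.237, H_out = 7.980 kJ/mol
  T = 360.7 K: K = (3.065, 0.243), RR gives ψ = 0.247, H_out = 8.442 kJ/mol
Linear interpolation between T = 359.5 (H_out = 7.980) and T = 360.7 (H_out = 8.442) on hF = 8.344 gives T ≈ 360.4 K, at which ψ = 0.24.

T = 360.4 K, V/F = 0.24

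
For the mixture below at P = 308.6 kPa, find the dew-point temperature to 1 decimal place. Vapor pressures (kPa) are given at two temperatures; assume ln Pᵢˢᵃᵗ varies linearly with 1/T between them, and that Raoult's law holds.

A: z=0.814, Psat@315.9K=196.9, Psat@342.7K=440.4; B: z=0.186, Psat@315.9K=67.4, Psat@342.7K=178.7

T = 338.9 K

Dew-point temperature: Σzᵢ·P/Pᵢˢᵃᵗ(T) = 1. Interpolate ln Pᵢˢᵃᵗ = aᵢ + bᵢ/T.
  T = 315.9 K: ΣzᵢP/Pᵢˢᵃᵗ = 2.1274
  T = 342.7 K: ΣzᵢP/Pᵢˢᵃᵗ = 0.8916
  T = 329.3 K: ΣzᵢP/Pᵢˢᵃᵗ = 1.3519
  T = 336.0 K: ΣzᵢP/Pᵢˢᵃᵗ = 1.0931
  T = 339.4 K: ΣzᵢP/Pᵢˢᵃᵗ = 0.9847
  T = 337.7 K: ΣzᵢP/Pᵢˢᵃᵗ = 1.0372
Interpolating between 337.7 K and 339.4 K gives T ≈ 338.9 K.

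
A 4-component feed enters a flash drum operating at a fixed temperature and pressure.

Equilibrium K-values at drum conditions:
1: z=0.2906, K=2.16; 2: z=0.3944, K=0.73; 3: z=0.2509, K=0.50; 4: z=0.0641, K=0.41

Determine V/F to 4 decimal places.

Newton iteration, V/F⁰ = 0.5:
  V/F = 0.5000: g = -0.13067, g' = -0.3515 → V/F = 0.1282
  V/F = 0.1282: g = 0.00818, g' = -0.4249 → V/F = 0.1475
  V/F = 0.1475: g = 0.00009, g' = -0.4162 → V/F = 0.1477
Converged at V/F = 0.1477.

V/F = 0.1477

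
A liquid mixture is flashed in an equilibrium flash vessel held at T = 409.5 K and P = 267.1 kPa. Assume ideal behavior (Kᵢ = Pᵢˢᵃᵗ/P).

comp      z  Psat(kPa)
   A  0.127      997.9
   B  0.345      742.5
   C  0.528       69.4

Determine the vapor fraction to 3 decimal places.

Raoult's law: Kᵢ = Pᵢˢᵃᵗ/P = Pᵢˢᵃᵗ/267.1.
  K_A = 997.9/267.1 = 3.73605, K_B = 742.5/267.1 = 2.77986, K_C = 69.4/267.1 = 0.25983
Let ψ = V/F and solve Σ zᵢ(Kᵢ−1)/(1+ψ(Kᵢ−1)) = 0.
Check two-phase: ΣzᵢKᵢ = 1.571 > 1 and Σzᵢ/Kᵢ = 2.190 > 1, so g(0) = 0.571 > 0 and g(1) = -1.190 < 0.
Newton–Raphson from ψ = 0.5:
  ψ = 0.500: g = -0.1488, g' = -1.205 → ψ = 0.376
  ψ = 0.376: g = -0.0030, g' = -1.178 → ψ = 0.374
Converged at ψ = 0.374.

ψ = 0.374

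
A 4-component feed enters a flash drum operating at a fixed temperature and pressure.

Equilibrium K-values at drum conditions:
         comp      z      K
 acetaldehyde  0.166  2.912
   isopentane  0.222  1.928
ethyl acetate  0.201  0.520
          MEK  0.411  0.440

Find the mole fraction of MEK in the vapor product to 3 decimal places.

y_MEK = 0.211

Material balance + equilibrium reduce to Σ zᵢ(Kᵢ−1)/(1+V/F(Kᵢ−1)) = 0.
Check two-phase: ΣzᵢKᵢ = 1.197 > 1 and Σzᵢ/Kᵢ = 1.493 > 1, so g(0) = 0.197 > 0 and g(1) = -0.493 < 0.
Iterate (Newton) starting at V/F = 0.54:
  V/F = 0.540: g = -0.1668, g' = -0.581 → V/F = 0.253
  V/F = 0.253: g = 0.0028, g' = -0.636 → V/F = 0.257
Converged at V/F = 0.257.
Compositions from xᵢ = zᵢ/(1+V/F(Kᵢ−1)), yᵢ = Kᵢxᵢ:
  acetaldehyde: x = 0.111, y = 0.324
  isopentane: x = 0.179, y = 0.345
  ethyl acetate: x = 0.229, y = 0.119
  MEK: x = 0.480, y = 0.211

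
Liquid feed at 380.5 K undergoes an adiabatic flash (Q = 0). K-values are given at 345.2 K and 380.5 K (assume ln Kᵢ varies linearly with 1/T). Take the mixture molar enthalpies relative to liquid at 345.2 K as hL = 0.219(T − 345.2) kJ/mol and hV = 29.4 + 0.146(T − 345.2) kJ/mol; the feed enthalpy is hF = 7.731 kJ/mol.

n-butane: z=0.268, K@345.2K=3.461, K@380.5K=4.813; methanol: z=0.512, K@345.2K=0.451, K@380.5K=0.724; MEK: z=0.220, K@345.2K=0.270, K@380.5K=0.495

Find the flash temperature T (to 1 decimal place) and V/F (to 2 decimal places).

T = 352.6 K, V/F = 0.21

Adiabatic flash: solve Rachford–Rice at each trial T, then check hF = ψ·hV(T) + (1−ψ)·hL(T).
  T = 345.2 K: K = (3.461, 0.451, 0.270), RR gives ψ = 0.146, H_out = 4.289 kJ/mol
  T = 380.5 K: K = (4.813, 0.724, 0.495), RR gives ψ = 0.567, H_out = 22.938 kJ/mol
  T = 362.9 K: K = (4.116, 0.578, 0.371), RR gives ψ = 0.315, H_out = 12.733 kJ/mol
  T = 354.0 K: K = (3.781, 0.512, 0.318), RR gives ψ = 0.225, H_out = 8.408 kJ/mol
  T = 349.6 K: K = (3.619, 0.481, 0.293), RR gives ψ = 0.185, H_out = 6.342 kJ/mol
  T = 351.8 K: K = (3.700, 0.496, 0.305), RR gives ψ = 0.205, H_out = 7.372 kJ/mol
Linear interpolation between T = 351.8 (H_out = 7.372) and T = 354.0 (H_out = 8.408) on hF = 7.731 gives T ≈ 352.6 K, at which ψ = 0.21.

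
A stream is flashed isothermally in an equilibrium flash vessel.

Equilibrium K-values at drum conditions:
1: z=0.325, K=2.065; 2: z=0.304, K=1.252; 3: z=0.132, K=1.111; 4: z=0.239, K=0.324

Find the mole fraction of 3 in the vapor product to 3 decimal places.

Newton iteration, ψ⁰ = 0.53:
  ψ = 0.530: g = 0.0509, g' = -0.432 → ψ = 0.648
  ψ = 0.648: g = -0.0031, g' = -0.490 → ψ = 0.641
Converged at ψ = 0.641.
Compositions from xᵢ = zᵢ/(1+ψ(Kᵢ−1)), yᵢ = Kᵢxᵢ:
  1: x = 0.193, y = 0.399
  2: x = 0.262, y = 0.328
  3: x = 0.123, y = 0.137
  4: x = 0.422, y = 0.137

y_3 = 0.137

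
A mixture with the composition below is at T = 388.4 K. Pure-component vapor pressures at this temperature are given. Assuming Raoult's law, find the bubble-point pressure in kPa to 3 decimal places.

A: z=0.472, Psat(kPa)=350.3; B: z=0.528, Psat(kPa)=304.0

Pbub = 325.854 kPa

At the bubble point ψ → 0, so ΣzᵢKᵢ = 1 with Kᵢ = Pᵢˢᵃᵗ/P ⇒ P = ΣzᵢPᵢˢᵃᵗ.
P = 0.472·350.3 + 0.528·304.0 = 325.854 kPa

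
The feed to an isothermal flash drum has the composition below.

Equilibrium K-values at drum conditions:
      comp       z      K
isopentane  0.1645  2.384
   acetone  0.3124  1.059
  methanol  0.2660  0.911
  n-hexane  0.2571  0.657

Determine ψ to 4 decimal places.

Rachford–Rice: g(ψ) = Σ zᵢ(Kᵢ−1)/(1+ψ(Kᵢ−1)) = 0.
Feasibility: ΣzᵢKᵢ = 1.1342, Σzᵢ/Kᵢ = 1.0473 — both > 1, two phases present.
Newton iteration, ψ⁰ = 0.5:
  ψ = 0.5000: g = 0.02124, g' = -0.1575 → ψ = 0.6349
  ψ = 0.6349: g = 0.00112, g' = -0.1421 → ψ = 0.6428
Converged at ψ = 0.6428.

ψ = 0.6428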